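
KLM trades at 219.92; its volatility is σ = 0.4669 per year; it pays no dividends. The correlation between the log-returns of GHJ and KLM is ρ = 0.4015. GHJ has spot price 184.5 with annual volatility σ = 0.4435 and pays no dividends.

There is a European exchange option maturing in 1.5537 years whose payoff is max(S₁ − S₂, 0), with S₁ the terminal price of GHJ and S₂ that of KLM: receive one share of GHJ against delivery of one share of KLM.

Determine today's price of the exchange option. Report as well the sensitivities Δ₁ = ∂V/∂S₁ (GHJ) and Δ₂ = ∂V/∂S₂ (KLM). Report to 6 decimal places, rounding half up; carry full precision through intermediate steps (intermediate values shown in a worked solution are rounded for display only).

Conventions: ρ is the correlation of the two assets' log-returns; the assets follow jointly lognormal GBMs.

σ_eff = √(σ₁² + σ₂² − 2ρσ₁σ₂) = √(0.4435² + 0.4669² − 2·0.4015·0.4435·0.4669) = 0.498408
d₁ = (ln(S₁/S₂) + (q₂ − q₁ + σ_eff²/2)T) / (σ_eff√T) = (ln(184.5/219.92) + (0.0 − 0.0 + 0.124205)·1.5537) / 0.621253 = 0.027949
d₂ = d₁ − σ_eff√T = 0.027949 − 0.621253 = -0.593304
N(d₁) = 0.511149,  N(d₂) = 0.276489
V = S₁·e^{−q₁T}·N(d₁) − S₂·e^{−q₂T}·N(d₂) = 94.306907 − 60.805414 = 33.501493
Key observation: r never enters — measured in units of KLM, the claim is a call on S₁/S₂ struck at 1, so only the dividend yields and σ_eff matter.
Δ₁ = e^{−q₁T}·N(d₁) = 0.511149;  Δ₂ = −e^{−q₂T}·N(d₂) = -0.276489

exchange price = 33.501493
Δ1 = 0.511149
Δ2 = -0.276489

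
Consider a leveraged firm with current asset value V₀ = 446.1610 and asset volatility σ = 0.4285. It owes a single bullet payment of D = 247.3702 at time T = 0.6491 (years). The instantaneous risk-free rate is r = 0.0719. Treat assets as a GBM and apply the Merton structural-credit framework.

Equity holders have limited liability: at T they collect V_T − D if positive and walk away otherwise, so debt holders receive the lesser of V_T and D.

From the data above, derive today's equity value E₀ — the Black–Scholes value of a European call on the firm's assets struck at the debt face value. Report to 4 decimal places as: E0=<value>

E0=211.4862

Work the structural quantities from V₀ = 446.1610 against face 247.3702:
d₁ = [ln(V₀/D) + (r + σ²/2)T] / (σ√T)
   = [ln(446.1610/247.3702) + (0.0719 + 0.5·0.4285²)·0.6491] / (0.4285·√0.6491)
   = [0.589794 + 0.106262] / 0.345228 = 2.016217
d₂ = d₁ − σ√T = 2.016217 − 0.345228 = 1.670988
N(d₁) = 0.978111,  N(d₂) = 0.952638,  e^(−rT) = 0.954402
E₀ = V₀·N(d₁) − D·e^(−rT)·N(d₂)
   = 446.1610·0.978111 − 247.3702·0.954402·0.952638 = 211.486239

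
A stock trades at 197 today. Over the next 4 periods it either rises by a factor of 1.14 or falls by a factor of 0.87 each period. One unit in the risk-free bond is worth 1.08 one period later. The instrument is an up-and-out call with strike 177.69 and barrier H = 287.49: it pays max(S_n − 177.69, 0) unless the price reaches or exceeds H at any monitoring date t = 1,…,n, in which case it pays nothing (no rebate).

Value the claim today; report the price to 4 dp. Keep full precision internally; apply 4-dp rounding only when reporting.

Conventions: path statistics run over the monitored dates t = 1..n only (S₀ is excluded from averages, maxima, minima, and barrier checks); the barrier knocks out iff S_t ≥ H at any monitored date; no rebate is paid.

price = 19.6960

With p* = (R−d)/(u−d) = 0.7778, sum probability × payoff across the paths and divide by R^4.
Enumerate all 2^4 = 16 price paths (U = up ×1.14, D = down ×0.87); each path with k up-moves has probability p*^k·(1−p*)^(4−k).
DDDD: M=171.3900, payoff=0.0000, prob=0.002439
UDDD: M=224.5800, payoff=0.0000, prob=0.008535
DUDD: M=195.3846, payoff=0.0000, prob=0.008535
UUDD: M=256.0212, payoff=16.0924, prob=0.029873
DDUD: M=171.3900, payoff=0.0000, prob=0.008535
UDUD: M=224.5800, payoff=16.0924, prob=0.029873
DUUD: M=222.7384, payoff=16.0924, prob=0.029873
UUUD: M=291.8642, payoff=0.0000, prob=0.104557
DDDU: M=171.3900, payoff=0.0000, prob=0.008535
UDDU: M=224.5800, payoff=16.0924, prob=0.029873
DUDU: M=195.3846, payoff=16.0924, prob=0.029873
UUDU: M=256.0212, payoff=76.2318, prob=0.104557
DDUU: M=193.7824, payoff=16.0924, prob=0.029873
UDUU: M=253.9218, payoff=76.2318, prob=0.104557
DUUU: M=253.9218, payoff=76.2318, prob=0.104557
UUUU: M=332.7252, payoff=0.0000, prob=0.365950
Price = Σ prob·payoff / R^4 = 26.796192 / 1.360489 = 19.6960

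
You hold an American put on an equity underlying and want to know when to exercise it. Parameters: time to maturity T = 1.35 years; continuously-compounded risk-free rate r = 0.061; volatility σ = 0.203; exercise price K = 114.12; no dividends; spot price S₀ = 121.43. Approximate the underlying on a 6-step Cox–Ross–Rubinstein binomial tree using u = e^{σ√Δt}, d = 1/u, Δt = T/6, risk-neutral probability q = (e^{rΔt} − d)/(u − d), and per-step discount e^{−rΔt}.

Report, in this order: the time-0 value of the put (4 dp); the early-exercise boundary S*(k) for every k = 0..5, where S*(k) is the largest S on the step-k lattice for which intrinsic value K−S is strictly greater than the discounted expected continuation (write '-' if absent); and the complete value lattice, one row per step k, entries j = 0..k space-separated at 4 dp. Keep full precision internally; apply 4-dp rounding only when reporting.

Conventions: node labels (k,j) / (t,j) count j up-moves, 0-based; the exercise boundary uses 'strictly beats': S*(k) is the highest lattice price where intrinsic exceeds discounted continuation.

price = 5.0369
boundary = - - - 90.9640 100.1586 90.9640
tree:
5.0369
8.7001 2.1376
14.5092 4.1203 0.5536
23.1560 7.7317 1.2406 0.0000
31.5065 13.9614 2.7801 0.0000 0.0000
39.0905 23.1560 6.2301 0.0000 0.0000 0.0000
45.9783 31.5065 13.9614 0.0000 0.0000 0.0000 0.0000

params: Δt=0.22500 u=1.10108 d=0.90820 q=0.54759 e^(-rΔt)=0.98637
t_6 payoffs: 45.9783 31.5065 13.9614 0.0000 0.0000 0.0000 0.0000
t_5: node(5,0) S=75.0295 payoff=39.0905 vs cont=37.5349 → 39.0905 [stop]  node(5,1) S=90.9640 payoff=23.1560 vs cont=21.6004 → 23.1560 [stop]  node(5,2) S=110.2826 payoff=3.8374 vs cont=6.2301 → 6.2301 [wait]  node(5,3) S=133.7041 payoff=0.0000 vs cont=0.0000 → 0.0000 [wait]  node(5,4) S=162.0998 payoff=0.0000 vs cont=0.0000 → 0.0000 [wait]  node(5,5) S=196.5260 payoff=0.0000 vs cont=0.0000 → 0.0000 [wait]  ⇒ S*(5)=90.9640
t_4: node(4,0) S=82.6135 payoff=31.5065 vs cont=29.9509 → 31.5065 [stop]  node(4,1) S=100.1586 payoff=13.9614 vs cont=13.6982 → 13.9614 [stop]  node(4,2) S=121.4300 payoff=0.0000 vs cont=2.7801 → 2.7801 [wait]  node(4,3) S=147.2189 payoff=0.0000 vs cont=0.0000 → 0.0000 [wait]  node(4,4) S=178.4848 payoff=0.0000 vs cont=0.0000 → 0.0000 [wait]  ⇒ S*(4)=100.1586
t_3: node(3,0) S=90.9640 payoff=23.1560 vs cont=21.6004 → 23.1560 [stop]  node(3,1) S=110.2826 payoff=3.8374 vs cont=7.7317 → 7.7317 [wait]  node(3,2) S=133.7041 payoff=0.0000 vs cont=1.2406 → 1.2406 [wait]  node(3,3) S=162.0998 payoff=0.0000 vs cont=0.0000 → 0.0000 [wait]  ⇒ S*(3)=90.9640
t_2: node(2,0) S=100.1586 payoff=13.9614 vs cont=14.5092 → 14.5092 [wait]  node(2,1) S=121.4300 payoff=0.0000 vs cont=4.1203 → 4.1203 [wait]  node(2,2) S=147.2189 payoff=0.0000 vs cont=0.5536 → 0.5536 [wait]  ⇒ S*(2)=-
t_1: node(1,0) S=110.2826 payoff=3.8374 vs cont=8.7001 → 8.7001 [wait]  node(1,1) S=133.7041 payoff=0.0000 vs cont=2.1376 → 2.1376 [wait]  ⇒ S*(1)=-
t_0: node(0,0) S=121.4300 payoff=0.0000 vs cont=5.0369 → 5.0369 [wait]  ⇒ S*(0)=-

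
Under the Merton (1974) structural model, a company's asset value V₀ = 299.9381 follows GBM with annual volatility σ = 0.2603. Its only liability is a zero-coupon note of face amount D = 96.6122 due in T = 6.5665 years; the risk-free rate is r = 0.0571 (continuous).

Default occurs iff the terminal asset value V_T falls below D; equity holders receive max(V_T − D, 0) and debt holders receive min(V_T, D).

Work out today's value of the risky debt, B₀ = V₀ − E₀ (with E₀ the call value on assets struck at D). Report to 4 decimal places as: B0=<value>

Apply the equity-as-call identities (strike 96.6122, horizon 6.5665 years):
d₁ = [ln(V₀/D) + (r + σ²/2)T] / (σ√T)
   = [ln(299.9381/96.6122) + (0.0571 + 0.5·0.2603²)·6.5665] / (0.2603·√6.5665)
   = [1.132871 + 0.597407] / 0.667024 = 2.594029
d₂ = d₁ − σ√T = 2.594029 − 0.667024 = 1.927006
N(d₁) = 0.995257,  N(d₂) = 0.973011,  e^(−rT) = 0.687326
E₀ = V₀·N(d₁) − D·e^(−rT)·N(d₂)
   = 299.9381·0.995257 − 96.6122·0.687326·0.973011 = 233.903688
B₀ = V₀ − E₀ = 299.9381 − 233.903688 = 66.034412

B0=66.0344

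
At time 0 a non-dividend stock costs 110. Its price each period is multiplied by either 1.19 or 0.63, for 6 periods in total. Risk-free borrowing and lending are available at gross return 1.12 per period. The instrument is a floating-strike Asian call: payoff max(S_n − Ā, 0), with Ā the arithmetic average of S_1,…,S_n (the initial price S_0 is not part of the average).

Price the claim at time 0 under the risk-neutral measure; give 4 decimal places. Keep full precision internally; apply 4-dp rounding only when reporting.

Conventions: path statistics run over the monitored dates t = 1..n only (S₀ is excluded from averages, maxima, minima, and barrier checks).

price = 27.9364

Set p* = 0.8750 (from d < R < u); the path-dependent value is the discounted p*-expectation over all price paths.
Enumerate all 2^6 = 64 price paths (U = up ×1.19, D = down ×0.63); each path with k up-moves has probability p*^k·(1−p*)^(6−k).
DDDDDD: Ā=29.2645, payoff=0.0000, prob=0.000004
UDDDDD: Ā=55.2773, payoff=0.0000, prob=0.000027
DUDDDD: Ā=45.0107, payoff=0.0000, prob=0.000027
UUDDDD: Ā=85.0201, payoff=0.0000, prob=0.000187
DDUDDD: Ā=38.5427, payoff=0.0000, prob=0.000027
UDUDDD: Ā=72.8028, payoff=0.0000, prob=0.000187
DUUDDD: Ā=62.5361, payoff=0.0000, prob=0.000187
UUUDDD: Ā=118.1238, payoff=0.0000, prob=0.001308
DDDUDD: Ā=34.4678, payoff=0.0000, prob=0.000027
UDDUDD: Ā=65.1059, payoff=0.0000, prob=0.000187
DUDUDD: Ā=54.8392, payoff=0.0000, prob=0.000187
UUDUDD: Ā=103.5852, payoff=0.0000, prob=0.001308
DDUUDD: Ā=48.3712, payoff=0.0000, prob=0.000187
UDUUDD: Ā=91.3679, payoff=0.0000, prob=0.001308
DUUUDD: Ā=81.1012, payoff=0.0000, prob=0.001308
UUUUDD: Ā=153.1912, payoff=0.0000, prob=0.009159
DDDDUD: Ā=31.9007, payoff=0.0000, prob=0.000027
UDDDUD: Ā=60.2568, payoff=0.0000, prob=0.000187
DUDDUD: Ā=49.9902, payoff=0.0000, prob=0.000187
UUDDUD: Ā=94.4259, payoff=0.0000, prob=0.001308
DDUDUD: Ā=43.5222, payoff=0.0000, prob=0.000187
UDUDUD: Ā=82.2085, payoff=0.0000, prob=0.001308
DUUDUD: Ā=71.9419, payoff=0.0000, prob=0.001308
UUUDUD: Ā=135.8902, payoff=0.0000, prob=0.009159
DDDUUD: Ā=39.4473, payoff=0.0000, prob=0.000187
UDDUUD: Ā=74.5116, payoff=0.0000, prob=0.001308
DUDUUD: Ā=64.2449, payoff=0.0000, prob=0.001308
UUDUUD: Ā=121.3516, payoff=0.0000, prob=0.009159
DDUUUD: Ā=57.7769, payoff=0.0000, prob=0.001308
UDUUUD: Ā=109.1342, payoff=0.0000, prob=0.009159
DUUUUD: Ā=98.8676, payoff=0.0000, prob=0.009159
UUUUUD: Ā=186.7498, payoff=0.0000, prob=0.064114
DDDDDU: Ā=30.2834, payoff=0.0000, prob=0.000027
UDDDDU: Ā=57.2019, payoff=0.0000, prob=0.000187
DUDDDU: Ā=46.9353, payoff=0.0000, prob=0.000187
UUDDDU: Ā=88.6555, payoff=0.0000, prob=0.001308
DDUDDU: Ā=40.4673, payoff=0.0000, prob=0.000187
UDUDDU: Ā=76.4381, payoff=0.0000, prob=0.001308
DUUDDU: Ā=66.1715, payoff=0.0000, prob=0.001308
UUUDDU: Ā=124.9906, payoff=0.0000, prob=0.009159
DDDUDU: Ā=36.3924, payoff=0.0000, prob=0.000187
UDDUDU: Ā=68.7412, payoff=0.0000, prob=0.001308
DUDUDU: Ā=58.4746, payoff=0.0000, prob=0.001308
UUDUDU: Ā=110.4520, payoff=0.0000, prob=0.009159
DDUUDU: Ā=52.0066, payoff=0.0000, prob=0.001308
UDUUDU: Ā=98.2346, payoff=0.0000, prob=0.009159
DUUUDU: Ā=87.9680, payoff=0.0000, prob=0.009159
UUUUDU: Ā=166.1617, payoff=0.0000, prob=0.064114
DDDDUU: Ā=33.8253, payoff=0.0000, prob=0.000187
UDDDUU: Ā=63.8922, payoff=0.0000, prob=0.001308
DUDDUU: Ā=53.6255, payoff=0.0000, prob=0.001308
UUDDUU: Ā=101.2926, payoff=0.0000, prob=0.009159
DDUDUU: Ā=47.1575, payoff=0.0000, prob=0.001308
UDUDUU: Ā=89.0753, payoff=0.0000, prob=0.009159
DUUDUU: Ā=78.8086, payoff=8.7425, prob=0.009159
UUUDUU: Ā=148.8607, payoff=16.5136, prob=0.064114
DDDUUU: Ā=43.0827, payoff=3.2679, prob=0.001308
UDDUUU: Ā=81.3784, payoff=6.1727, prob=0.009159
DUDUUU: Ā=71.1117, payoff=16.4394, prob=0.009159
UUDUUU: Ā=134.3221, payoff=31.0522, prob=0.064114
DDUUUU: Ā=64.6437, payoff=22.9074, prob=0.009159
UDUUUU: Ā=122.1048, payoff=43.2695, prob=0.064114
DUUUUU: Ā=111.8381, payoff=53.5362, prob=0.064114
UUUUUU: Ā=211.2497, payoff=101.1240, prob=0.448795
Price = Σ prob·payoff / R^6 = 55.141410 / 1.973823 = 27.9364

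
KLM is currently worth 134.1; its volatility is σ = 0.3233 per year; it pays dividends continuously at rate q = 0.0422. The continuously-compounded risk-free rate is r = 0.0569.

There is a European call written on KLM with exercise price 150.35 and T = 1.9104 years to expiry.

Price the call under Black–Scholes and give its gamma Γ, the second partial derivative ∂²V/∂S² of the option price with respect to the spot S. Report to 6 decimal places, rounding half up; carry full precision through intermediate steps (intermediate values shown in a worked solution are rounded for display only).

price = 17.700327
Γ = 0.006139

σ√T = 0.3233·√1.9104 = 0.446856
d₁ = (ln(S/K) + (r−q+σ²/2)T) / (σ√T) = (ln(134.1/150.35) + (0.0569−0.0422+0.3233²/2)·1.9104) / 0.446856 = (-0.114380 + 0.127923) / 0.446856 = 0.030307
d₂ = d₁ − σ√T = 0.030307 − 0.446856 = -0.416549
e^{−rT} = 0.896998
e^{−qT} = 0.922545
N(d₁) = 0.512089,  N(d₂) = 0.338504
Call price V = S·e^{−qT}·N(d₁) − K·e^{−rT}·N(d₂) = 63.352231 − 45.651904 = 17.700327
φ(d₁) = (1/√(2π))·e^{−d₁²/2} = 0.398759
Γ = e^{−qT}·φ(d₁) / (S·σ·√T) = 0.006139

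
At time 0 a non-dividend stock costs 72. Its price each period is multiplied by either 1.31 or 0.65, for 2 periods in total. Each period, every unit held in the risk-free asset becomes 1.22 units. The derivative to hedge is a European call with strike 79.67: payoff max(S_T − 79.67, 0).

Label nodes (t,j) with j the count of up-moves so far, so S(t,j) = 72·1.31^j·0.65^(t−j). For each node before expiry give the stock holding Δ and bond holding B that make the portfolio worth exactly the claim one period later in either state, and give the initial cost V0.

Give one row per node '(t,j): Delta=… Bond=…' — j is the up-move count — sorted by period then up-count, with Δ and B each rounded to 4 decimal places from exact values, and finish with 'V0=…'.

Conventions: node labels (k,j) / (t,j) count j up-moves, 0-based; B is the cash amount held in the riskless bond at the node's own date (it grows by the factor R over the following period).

The replicating-portfolio and risk-neutral prices coincide; use p* = (1.22−0.65)/(1.31−0.65) = 0.8636 for the latter.
Expiry values: V(2,0)=0.0000, V(2,1)=0.0000, V(2,2)=43.8892
Node (1,0) S=46.8000: V=(p*·0.0000+(1−p*)·0.0000)/1.22=0.0000; Δ=(0.0000−0.0000)/(61.3080−30.4200)=0.0000; B=V−Δ·S=0.0000
Node (1,1) S=94.3200: V=(p*·43.8892+(1−p*)·0.0000)/1.22=31.0691; Δ=(43.8892−0.0000)/(123.5592−61.3080)=0.7050; B=V−Δ·S=-35.4297
Node (0,0) S=72.0000: V=(p*·31.0691+(1−p*)·0.0000)/1.22=21.9938; Δ=(31.0691−0.0000)/(94.3200−46.8000)=0.6538; B=V−Δ·S=-25.0806
Check: Δ(0,0)·S0 + B(0,0) = 21.9938 = V0.

(0,0): Delta=0.6538 Bond=-25.0806
(1,0): Delta=0.0000 Bond=0.0000
(1,1): Delta=0.7050 Bond=-35.4297
V0=21.9938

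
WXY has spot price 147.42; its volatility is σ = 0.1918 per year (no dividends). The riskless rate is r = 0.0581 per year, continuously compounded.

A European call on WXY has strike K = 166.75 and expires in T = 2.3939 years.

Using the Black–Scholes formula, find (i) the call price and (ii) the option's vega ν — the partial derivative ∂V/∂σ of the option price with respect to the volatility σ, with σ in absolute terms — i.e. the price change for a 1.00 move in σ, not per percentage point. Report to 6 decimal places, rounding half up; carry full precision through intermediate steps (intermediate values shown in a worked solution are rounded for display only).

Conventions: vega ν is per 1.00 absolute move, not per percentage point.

σ√T = 0.1918·√2.3939 = 0.296757
d₁ = (ln(S/K) + (r+σ²/2)T) / (σ√T) = (ln(147.42/166.75) + (0.0581+0.1918²/2)·2.3939) / 0.296757 = (-0.123210 + 0.183118) / 0.296757 = 0.201875
d₂ = d₁ − σ√T = 0.201875 − 0.296757 = -0.094882
e^{−rT} = 0.870154
N(d₁) = 0.579993,  N(d₂) = 0.462204
Call price V = S·N(d₁) − K·e^{−rT}·N(d₂) = 85.502563 − 67.064967 = 18.437596
φ(d₁) = (1/√(2π))·e^{−d₁²/2} = 0.390895
ν = S·φ(d₁)·√T = 89.159971

price = 18.437596
ν = 89.159971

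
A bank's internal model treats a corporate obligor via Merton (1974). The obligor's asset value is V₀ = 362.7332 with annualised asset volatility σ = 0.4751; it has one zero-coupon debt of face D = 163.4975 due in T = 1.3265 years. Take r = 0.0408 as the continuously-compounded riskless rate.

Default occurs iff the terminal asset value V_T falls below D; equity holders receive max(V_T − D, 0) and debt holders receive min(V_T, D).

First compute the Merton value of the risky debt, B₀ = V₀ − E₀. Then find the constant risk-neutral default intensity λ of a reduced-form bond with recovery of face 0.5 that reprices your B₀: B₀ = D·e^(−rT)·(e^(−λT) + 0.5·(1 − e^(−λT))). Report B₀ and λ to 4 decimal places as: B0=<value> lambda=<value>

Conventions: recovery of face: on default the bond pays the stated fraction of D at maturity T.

With assets at 362.7332 and a single debt payment of 163.4975 at 1.3265 years:
d₁ = [ln(V₀/D) + (r + σ²/2)T] / (σ√T)
   = [ln(362.7332/163.4975) + (0.0408 + 0.5·0.4751²)·1.3265] / (0.4751·√1.3265)
   = [0.796870 + 0.203830] / 0.547191 = 1.828796
d₂ = d₁ − σ√T = 1.828796 − 0.547191 = 1.281605
N(d₁) = 0.966285,  N(d₂) = 0.900009,  e^(−rT) = 0.947317
E₀ = V₀·N(d₁) − D·e^(−rT)·N(d₂)
   = 362.7332·0.966285 − 163.4975·0.947317·0.900009 = 211.106549
B₀ = V₀ − E₀ = 362.7332 − 211.106549 = 151.626651
e^(−λT) = (B₀·e^(rT)/D − 0.5)/(1 − 0.5) = (151.6267·1.055613/163.4975 − 0.5)/0.5 = 0.95793875
λ = −ln(0.95793875)/1.3265 = 0.032395

B0=151.6267 lambda=0.0324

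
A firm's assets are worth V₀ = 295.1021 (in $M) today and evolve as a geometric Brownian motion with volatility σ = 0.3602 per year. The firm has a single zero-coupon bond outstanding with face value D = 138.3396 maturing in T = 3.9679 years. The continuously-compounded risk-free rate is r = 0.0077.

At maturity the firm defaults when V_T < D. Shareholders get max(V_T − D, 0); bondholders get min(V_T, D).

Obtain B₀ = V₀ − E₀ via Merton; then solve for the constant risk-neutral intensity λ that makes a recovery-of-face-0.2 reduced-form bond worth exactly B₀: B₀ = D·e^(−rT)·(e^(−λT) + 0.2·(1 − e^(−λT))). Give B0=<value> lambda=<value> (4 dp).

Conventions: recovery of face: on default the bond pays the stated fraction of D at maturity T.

With assets at 295.1021 and a single debt payment of 138.3396 at 3.9679 years:
d₁ = [ln(V₀/D) + (r + σ²/2)T] / (σ√T)
   = [ln(295.1021/138.3396) + (0.0077 + 0.5·0.3602²)·3.9679] / (0.3602·√3.9679)
   = [0.757610 + 0.287959] / 0.717504 = 1.457231
d₂ = d₁ − σ√T = 1.457231 − 0.717504 = 0.739727
N(d₁) = 0.927474,  N(d₂) = 0.770267,  e^(−rT) = 0.969909
E₀ = V₀·N(d₁) − D·e^(−rT)·N(d₂)
   = 295.1021·0.927474 − 138.3396·0.969909·0.770267 = 170.347393
B₀ = V₀ − E₀ = 295.1021 − 170.347393 = 124.754707
e^(−λT) = (B₀·e^(rT)/D − 0.2)/(1 − 0.2) = (124.7547·1.031024/138.3396 − 0.2)/0.8 = 0.91222266
λ = −ln(0.91222266)/3.9679 = 0.023154

B0=124.7547 lambda=0.0232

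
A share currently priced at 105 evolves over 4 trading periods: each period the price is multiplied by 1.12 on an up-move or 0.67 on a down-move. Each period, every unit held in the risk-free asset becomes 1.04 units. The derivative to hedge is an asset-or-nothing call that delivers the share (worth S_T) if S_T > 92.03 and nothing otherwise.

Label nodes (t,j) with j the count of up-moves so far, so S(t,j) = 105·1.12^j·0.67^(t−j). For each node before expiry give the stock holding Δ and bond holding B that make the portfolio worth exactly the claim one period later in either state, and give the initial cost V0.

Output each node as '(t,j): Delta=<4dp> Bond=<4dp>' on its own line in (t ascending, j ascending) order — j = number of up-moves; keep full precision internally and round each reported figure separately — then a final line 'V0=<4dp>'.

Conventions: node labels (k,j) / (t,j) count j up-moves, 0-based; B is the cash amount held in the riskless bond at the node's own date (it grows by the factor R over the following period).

(0,0): Delta=1.3648 Bond=-45.3549
(1,0): Delta=1.9514 Bond=-88.4421
(1,1): Delta=1.2889 Bond=-38.2452
(2,0): Delta=0.0000 Bond=0.0000
(2,1): Delta=2.2038 Bond=-111.8673
(2,2): Delta=1.1705 Bond=-24.1875
(3,0): Delta=0.0000 Bond=0.0000
(3,1): Delta=0.0000 Bond=0.0000
(3,2): Delta=2.4889 Bond=-141.4970
(3,3): Delta=1.0000 Bond=0.0000
V0=97.9440

Arbitrage-free pricing uses the up-move probability p* = (R−d)/(u−d) = 0.8222, discounting each step at R = 1.04.
Payoffs at expiry: V(4,0)=0.0000, V(4,1)=0.0000, V(4,2)=0.0000, V(4,3)=98.8367, V(4,4)=165.2195
  t=3,j=0: stock 31.5801 → up 35.3697 (V=0.0000), down 21.1587 (V=0.0000). Price 0.0000; hedge Δ=0.0000, bond B=0.0000.
  t=3,j=1: stock 52.7906 → up 59.1255 (V=0.0000), down 35.3697 (V=0.0000). Price 0.0000; hedge Δ=0.0000, bond B=0.0000.
  t=3,j=2: stock 88.2470 → up 98.8367 (V=98.8367), down 59.1255 (V=0.0000). Price 78.1401; hedge Δ=2.4889, bond B=-141.4970.
  t=3,j=3: stock 147.5174 → up 165.2195 (V=165.2195), down 98.8367 (V=98.8367). Price 147.5174; hedge Δ=1.0000, bond B=0.0000.
  t=2,j=0: stock 47.1345 → up 52.7906 (V=0.0000), down 31.5801 (V=0.0000). Price 0.0000; hedge Δ=0.0000, bond B=0.0000.
  t=2,j=1: stock 78.7920 → up 88.2470 (V=78.1401), down 52.7906 (V=0.0000). Price 61.7774; hedge Δ=2.2038, bond B=-111.8673.
  t=2,j=2: stock 131.7120 → up 147.5174 (V=147.5174), down 88.2470 (V=78.1401). Price 129.9843; hedge Δ=1.1705, bond B=-24.1875.
  t=1,j=0: stock 70.3500 → up 78.7920 (V=61.7774), down 47.1345 (V=0.0000). Price 48.8411; hedge Δ=1.9514, bond B=-88.4421.
  t=1,j=1: stock 117.6000 → up 131.7120 (V=129.9843), down 78.7920 (V=61.7774). Price 113.3256; hedge Δ=1.2889, bond B=-38.2452.
  t=0,j=0: stock 105.0000 → up 117.6000 (V=113.3256), down 70.3500 (V=48.8411). Price 97.9440; hedge Δ=1.3648, bond B=-45.3549.
Check: Δ(0,0)·S0 + B(0,0) = 97.9440 = V0.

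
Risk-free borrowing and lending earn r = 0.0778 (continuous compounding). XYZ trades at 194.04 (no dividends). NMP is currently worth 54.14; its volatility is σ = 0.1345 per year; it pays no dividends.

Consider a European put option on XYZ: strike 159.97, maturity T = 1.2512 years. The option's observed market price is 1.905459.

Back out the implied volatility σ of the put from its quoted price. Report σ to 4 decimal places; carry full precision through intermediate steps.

sigma = 0.2060

At σ = 0.2060 the Black–Scholes value reproduces the quote:
σ√T = 0.206·√1.2512 = 0.230426
d₁ = (ln(S/K) + (r+σ²/2)T) / (σ√T) = (ln(194.04/159.97) + (0.0778+0.206²/2)·1.2512) / 0.230426 = (0.193078 + 0.123891) / 0.230426 = 1.375583
d₂ = d₁ − σ√T = 1.375583 − 0.230426 = 1.145157
e^{−rT} = 0.907244
N(−d₁) = 0.084475,  N(−d₂) = 0.126072
V = K·e^{−rT}·N(−d₂) − S·N(−d₁) = 18.297075 − 16.391616 = 1.905459 (equal to the quote); since ∂V/∂σ > 0 for all σ, the implied volatility is unique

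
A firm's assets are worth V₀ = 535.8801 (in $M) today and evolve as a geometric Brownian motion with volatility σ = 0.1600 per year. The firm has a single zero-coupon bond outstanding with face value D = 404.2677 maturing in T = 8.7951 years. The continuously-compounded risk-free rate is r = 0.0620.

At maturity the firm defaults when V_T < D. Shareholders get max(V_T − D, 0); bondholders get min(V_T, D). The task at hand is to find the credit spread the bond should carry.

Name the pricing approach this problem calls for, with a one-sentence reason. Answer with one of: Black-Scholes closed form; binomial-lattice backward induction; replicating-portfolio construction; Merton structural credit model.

Key observation: the data describe a firm's assets (V₀ = 535.8801, GBM) and a single zero-coupon debt of face 404.2677, so credit quantities follow from equity-as-call in the structural model.

framework: Merton structural credit model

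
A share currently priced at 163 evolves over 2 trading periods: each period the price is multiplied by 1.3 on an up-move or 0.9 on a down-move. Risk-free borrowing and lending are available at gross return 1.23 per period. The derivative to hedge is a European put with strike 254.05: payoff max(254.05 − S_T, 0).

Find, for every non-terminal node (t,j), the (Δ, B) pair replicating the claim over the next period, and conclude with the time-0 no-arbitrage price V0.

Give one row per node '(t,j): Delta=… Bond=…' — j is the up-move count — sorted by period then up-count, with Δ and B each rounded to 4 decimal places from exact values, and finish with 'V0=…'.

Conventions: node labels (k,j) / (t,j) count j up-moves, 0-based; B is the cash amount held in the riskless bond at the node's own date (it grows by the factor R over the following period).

(0,0): Delta=-0.7796 Bond=141.6413
(1,0): Delta=-1.0000 Bond=206.5447
(1,1): Delta=-0.7473 Bond=167.3618
V0=14.5590

No-arbitrage ⇒ martingale measure with p* = (R−d)/(u−d) = 0.8250.
Expiry values: V(2,0)=122.0200, V(2,1)=63.3400, V(2,2)=0.0000
Node (1,0) S=146.7000: V=(p*·63.3400+(1−p*)·122.0200)/1.23=59.8447; Δ=(63.3400−122.0200)/(190.7100−132.0300)=-1.0000; B=V−Δ·S=206.5447
Node (1,1) S=211.9000: V=(p*·0.0000+(1−p*)·63.3400)/1.23=9.0118; Δ=(0.0000−63.3400)/(275.4700−190.7100)=-0.7473; B=V−Δ·S=167.3618
Node (0,0) S=163.0000: V=(p*·9.0118+(1−p*)·59.8447)/1.23=14.5590; Δ=(9.0118−59.8447)/(211.9000−146.7000)=-0.7796; B=V−Δ·S=141.6413
Verification: the root portfolio costs Δ(0,0)·S0 + B(0,0) = 14.5590, matching V0.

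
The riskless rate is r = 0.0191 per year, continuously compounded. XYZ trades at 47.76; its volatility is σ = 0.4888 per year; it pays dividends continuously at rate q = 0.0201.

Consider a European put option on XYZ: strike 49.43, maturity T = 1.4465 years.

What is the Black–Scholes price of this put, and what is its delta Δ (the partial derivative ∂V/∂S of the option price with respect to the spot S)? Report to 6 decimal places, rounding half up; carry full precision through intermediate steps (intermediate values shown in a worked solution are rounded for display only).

σ√T = 0.4888·√1.4465 = 0.587882
d₁ = (ln(S/K) + (r−q+σ²/2)T) / (σ√T) = (ln(47.76/49.43) + (0.0191−0.0201+0.4888²/2)·1.4465) / 0.587882 = (-0.034369 + 0.171356) / 0.587882 = 0.233018
d₂ = d₁ − σ√T = 0.233018 − 0.587882 = -0.354864
e^{−rT} = 0.972750
e^{−qT} = 0.971344
N(−d₁) = 0.407874,  N(−d₂) = 0.638654
Put price V = K·e^{−rT}·N(−d₂) − S·e^{−qT}·N(−d₁) = 30.708437 − 18.921824 = 11.786613
Δ = −e^{−qT}·N(−d₁) = -0.396186

price = 11.786613
Δ = -0.396186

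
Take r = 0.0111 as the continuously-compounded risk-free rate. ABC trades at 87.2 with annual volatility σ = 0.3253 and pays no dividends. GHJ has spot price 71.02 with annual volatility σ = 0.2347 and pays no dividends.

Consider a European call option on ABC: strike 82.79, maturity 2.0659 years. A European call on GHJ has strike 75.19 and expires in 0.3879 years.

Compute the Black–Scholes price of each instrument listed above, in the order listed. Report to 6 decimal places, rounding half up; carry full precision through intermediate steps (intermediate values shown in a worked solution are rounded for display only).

price(ABC call K=82.79) = 18.875714
price(GHJ call K=75.19) = 2.599673

[ABC call K=82.79]
σ√T = 0.3253·√2.0659 = 0.467561
d₁ = (ln(S/K) + (r+σ²/2)T) / (σ√T) = (ln(87.2/82.79) + (0.0111+0.3253²/2)·2.0659) / 0.467561 = (0.051897 + 0.132238) / 0.467561 = 0.393821
d₂ = d₁ − σ√T = 0.393821 − 0.467561 = -0.073741
e^{−rT} = 0.977329
N(d₁) = 0.653143,  N(d₂) = 0.470608
price = S·N(d₁) − K·e^{−rT}·N(d₂) = 56.954096 − 38.078382 = 18.875714
[GHJ call K=75.19]
σ√T = 0.2347·√0.3879 = 0.146175
d₁ = (ln(S/K) + (r+σ²/2)T) / (σ√T) = (ln(71.02/75.19) + (0.0111+0.2347²/2)·0.3879) / 0.146175 = (-0.057057 + 0.014989) / 0.146175 = -0.287788
d₂ = d₁ − σ√T = -0.287788 − 0.146175 = -0.433963
e^{−rT} = 0.995704
N(d₁) = 0.386754,  N(d₂) = 0.332158
price = S·N(d₁) − K·e^{−rT}·N(d₂) = 27.467293 − 24.867619 = 2.599673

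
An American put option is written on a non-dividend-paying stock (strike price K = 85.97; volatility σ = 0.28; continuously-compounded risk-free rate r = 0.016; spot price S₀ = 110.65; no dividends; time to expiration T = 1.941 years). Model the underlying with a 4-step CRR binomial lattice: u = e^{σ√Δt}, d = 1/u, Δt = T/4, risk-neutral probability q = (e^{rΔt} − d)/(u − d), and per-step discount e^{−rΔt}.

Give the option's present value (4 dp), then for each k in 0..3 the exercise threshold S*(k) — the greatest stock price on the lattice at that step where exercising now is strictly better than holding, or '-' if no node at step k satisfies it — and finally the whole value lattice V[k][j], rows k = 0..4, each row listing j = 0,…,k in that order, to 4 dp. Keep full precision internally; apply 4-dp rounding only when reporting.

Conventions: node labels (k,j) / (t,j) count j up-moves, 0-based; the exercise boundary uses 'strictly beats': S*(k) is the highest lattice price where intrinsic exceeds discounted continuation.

Δt=0.48525, u=1.21537, d=0.82280, q=0.47125, disc=e^(-rΔt)=0.99227
k=4 terminal: V=max(K-S,0) → 35.2570 11.0608 0.0000 0.0000 0.0000
k=3: j=0 S=61.6349 intr=24.3351 cont=23.6702 V=24.3351[EX]; j=1 S=91.0423 intr=0.0000 cont=5.8032 V=5.8032[hold]; j=2 S=134.4806 intr=0.0000 cont=0.0000 V=0.0000[hold]; j=3 S=198.6442 intr=0.0000 cont=0.0000 V=0.0000[hold]  S*(3)=61.6349
k=2: j=0 S=74.9092 intr=11.0608 cont=15.4813 V=15.4813[hold]; j=1 S=110.6500 intr=0.0000 cont=3.0447 V=3.0447[hold]; j=2 S=163.4435 intr=0.0000 cont=0.0000 V=0.0000[hold]  S*(2)=-
k=1: j=0 S=91.0423 intr=0.0000 cont=9.5462 V=9.5462[hold]; j=1 S=134.4806 intr=0.0000 cont=1.5975 V=1.5975[hold]  S*(1)=-
k=0: j=0 S=110.6500 intr=0.0000 cont=5.7555 V=5.7555[hold]  S*(0)=-

price = 5.7555
boundary = - - - 61.6349
tree:
5.7555
9.5462 1.5975
15.4813 3.0447 0.0000
24.3351 5.8032 0.0000 0.0000
35.2570 11.0608 0.0000 0.0000 0.0000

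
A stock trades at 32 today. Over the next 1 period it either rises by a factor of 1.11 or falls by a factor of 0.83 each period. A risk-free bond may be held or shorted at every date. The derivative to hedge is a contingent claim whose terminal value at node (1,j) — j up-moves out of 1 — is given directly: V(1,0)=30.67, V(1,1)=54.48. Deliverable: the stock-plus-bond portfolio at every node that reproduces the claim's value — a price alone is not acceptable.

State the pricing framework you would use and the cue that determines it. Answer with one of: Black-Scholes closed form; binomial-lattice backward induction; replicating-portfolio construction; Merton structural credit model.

Key observation: the mandate to exhibit the hedge at every date and state singles out the replicating-portfolio construction on the 1-period tree with factors 1.11 and 0.83 from 32.

framework: replicating-portfolio construction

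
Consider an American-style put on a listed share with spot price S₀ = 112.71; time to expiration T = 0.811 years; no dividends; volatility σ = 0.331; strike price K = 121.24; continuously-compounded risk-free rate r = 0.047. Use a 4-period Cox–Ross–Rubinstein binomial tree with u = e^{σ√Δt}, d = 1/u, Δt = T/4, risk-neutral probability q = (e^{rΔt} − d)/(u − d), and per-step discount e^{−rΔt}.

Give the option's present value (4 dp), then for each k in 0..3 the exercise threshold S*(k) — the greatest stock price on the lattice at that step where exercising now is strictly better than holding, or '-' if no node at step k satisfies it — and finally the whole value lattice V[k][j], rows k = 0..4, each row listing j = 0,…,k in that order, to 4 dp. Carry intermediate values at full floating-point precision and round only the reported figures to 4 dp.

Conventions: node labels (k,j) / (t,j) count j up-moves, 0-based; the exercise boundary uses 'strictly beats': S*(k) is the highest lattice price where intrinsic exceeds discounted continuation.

Δt=0.20275  u=1.16072  d=0.86153  q=0.49481  discount=0.99052
step 4 (expiry): payoffs max(K−S,0) = 59.1459 37.5822 8.5300 0.0000 0.0000
step 3: (k=3,j=0): S=72.0739, K−S=49.1661, hold=48.0162 ⇒ V=49.1661 exercise | (k=3,j=1): S=97.1034, K−S=24.1366, hold=22.9868 ⇒ V=24.1366 exercise | (k=3,j=2): S=130.8249, K−S=0.0000, hold=4.2684 ⇒ V=4.2684 continue | (k=3,j=3): S=176.2571, K−S=0.0000, hold=0.0000 ⇒ V=0.0000 continue  boundary S*=97.1034
step 2: (k=2,j=0): S=83.6578, K−S=37.5822, hold=36.4324 ⇒ V=37.5822 exercise | (k=2,j=1): S=112.7100, K−S=8.5300, hold=14.1699 ⇒ V=14.1699 continue | (k=2,j=2): S=151.8513, K−S=0.0000, hold=2.1359 ⇒ V=2.1359 continue  boundary S*=83.6578
step 1: (k=1,j=0): S=97.1034, K−S=24.1366, hold=25.7510 ⇒ V=25.7510 continue | (k=1,j=1): S=130.8249, K−S=0.0000, hold=8.1374 ⇒ V=8.1374 continue  boundary S*=-
step 0: (k=0,j=0): S=112.7100, K−S=8.5300, hold=16.8741 ⇒ V=16.8741 continue  boundary S*=-

price = 16.8741
boundary = - - 83.6578 97.1034
tree:
16.8741
25.7510 8.1374
37.5822 14.1699 2.1359
49.1661 24.1366 4.2684 0.0000
59.1459 37.5822 8.5300 0.0000 0.0000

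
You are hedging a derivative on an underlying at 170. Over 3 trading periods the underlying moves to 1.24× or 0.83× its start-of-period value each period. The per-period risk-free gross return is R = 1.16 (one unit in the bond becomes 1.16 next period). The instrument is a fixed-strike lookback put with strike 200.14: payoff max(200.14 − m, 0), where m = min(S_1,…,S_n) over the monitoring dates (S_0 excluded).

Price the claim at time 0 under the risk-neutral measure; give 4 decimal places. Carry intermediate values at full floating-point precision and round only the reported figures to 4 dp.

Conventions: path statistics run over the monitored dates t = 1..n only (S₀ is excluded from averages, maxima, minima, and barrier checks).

price = 11.1772

With p* = (R−d)/(u−d) = 0.8049, sum probability × payoff across the paths and divide by R^3.
Enumerate all 2^3 = 8 price paths (U = up ×1.24, D = down ×0.83); each path with k up-moves has probability p*^k·(1−p*)^(3−k).
DDD: m=97.2038, payoff=102.9362, prob=0.007429
UDD: m=145.2201, payoff=54.9199, prob=0.030644
DUD: m=141.1000, payoff=59.0400, prob=0.030644
UUD: m=210.8000, payoff=0.0000, prob=0.126406
DDU: m=117.1130, payoff=83.0270, prob=0.030644
UDU: m=174.9640, payoff=25.1760, prob=0.126406
DUU: m=141.1000, payoff=59.0400, prob=0.126406
UUU: m=210.8000, payoff=0.0000, prob=0.521423
Price = Σ prob·payoff / R^3 = 17.446488 / 1.560896 = 11.1772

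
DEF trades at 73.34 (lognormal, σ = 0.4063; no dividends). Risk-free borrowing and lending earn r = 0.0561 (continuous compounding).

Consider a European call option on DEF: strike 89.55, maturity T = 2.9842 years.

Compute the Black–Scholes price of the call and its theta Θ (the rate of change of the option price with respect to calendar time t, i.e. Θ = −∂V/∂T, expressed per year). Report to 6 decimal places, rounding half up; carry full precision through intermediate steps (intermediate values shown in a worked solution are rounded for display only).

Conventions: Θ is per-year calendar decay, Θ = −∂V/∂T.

σ√T = 0.4063·√2.9842 = 0.701877
d₁ = (ln(S/K) + (r+σ²/2)T) / (σ√T) = (ln(73.34/89.55) + (0.0561+0.4063²/2)·2.9842) / 0.701877 = (-0.199691 + 0.413729) / 0.701877 = 0.304951
d₂ = d₁ − σ√T = 0.304951 − 0.701877 = -0.396926
e^{−rT} = 0.845850
N(d₁) = 0.619798,  N(d₂) = 0.345711
Call price V = S·N(d₁) − K·e^{−rT}·N(d₂) = 45.456008 − 26.186184 = 19.269824
φ(d₁) = (1/√(2π))·e^{−d₁²/2} = 0.380817
Θ = −S·φ(d₁)·σ/(2√T) − r·K·e^{−rT}·N(d₂) = −3.284431 − 1.469045 = -4.753476

price = 19.269824
Θ = -4.753476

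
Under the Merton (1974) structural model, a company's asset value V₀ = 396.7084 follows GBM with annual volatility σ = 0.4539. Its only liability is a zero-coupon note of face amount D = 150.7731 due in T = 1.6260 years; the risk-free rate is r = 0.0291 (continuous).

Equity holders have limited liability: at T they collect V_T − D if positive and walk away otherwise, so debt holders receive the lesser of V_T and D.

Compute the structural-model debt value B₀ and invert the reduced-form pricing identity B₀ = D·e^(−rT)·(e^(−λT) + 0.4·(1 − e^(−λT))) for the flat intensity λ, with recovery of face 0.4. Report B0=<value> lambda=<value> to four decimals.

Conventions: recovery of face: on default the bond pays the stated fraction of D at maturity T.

B0=141.6562 lambda=0.0155

Apply the equity-as-call identities (strike 150.7731, horizon 1.6260 years):
d₁ = [ln(V₀/D) + (r + σ²/2)T] / (σ√T)
   = [ln(396.7084/150.7731) + (0.0291 + 0.5·0.4539²)·1.6260] / (0.4539·√1.6260)
   = [0.967425 + 0.214815] / 0.578789 = 2.042610
d₂ = d₁ − σ√T = 2.042610 − 0.578789 = 1.463820
N(d₁) = 0.979454,  N(d₂) = 0.928378,  e^(−rT) = 0.953785
E₀ = V₀·N(d₁) − D·e^(−rT)·N(d₂)
   = 396.7084·0.979454 − 150.7731·0.953785·0.928378 = 255.052175
B₀ = V₀ − E₀ = 396.7084 − 255.052175 = 141.656225
e^(−λT) = (B₀·e^(rT)/D − 0.4)/(1 − 0.4) = (141.6562·1.048454/150.7731 − 0.4)/0.6 = 0.97509387
λ = −ln(0.97509387)/1.6260 = 0.015511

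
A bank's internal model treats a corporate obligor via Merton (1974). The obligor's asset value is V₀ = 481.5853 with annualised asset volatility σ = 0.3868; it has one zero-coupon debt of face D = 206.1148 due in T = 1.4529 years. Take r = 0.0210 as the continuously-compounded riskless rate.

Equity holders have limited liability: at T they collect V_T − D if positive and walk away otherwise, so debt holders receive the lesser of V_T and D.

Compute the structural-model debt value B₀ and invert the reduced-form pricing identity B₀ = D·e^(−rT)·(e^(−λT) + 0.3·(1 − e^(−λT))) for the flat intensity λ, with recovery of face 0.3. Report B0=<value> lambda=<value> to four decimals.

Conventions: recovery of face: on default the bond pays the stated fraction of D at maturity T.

B0=198.2958 lambda=0.0080

Work the structural quantities from V₀ = 481.5853 against face 206.1148:
d₁ = [ln(V₀/D) + (r + σ²/2)T] / (σ√T)
   = [ln(481.5853/206.1148) + (0.0210 + 0.5·0.3868²)·1.4529] / (0.3868·√1.4529)
   = [0.848650 + 0.139198] / 0.466234 = 2.118780
d₂ = d₁ − σ√T = 2.118780 − 0.466234 = 1.652546
N(d₁) = 0.982945,  N(d₂) = 0.950788,  e^(−rT) = 0.969950
E₀ = V₀·N(d₁) − D·e^(−rT)·N(d₂)
   = 481.5853·0.982945 − 206.1148·0.969950·0.950788 = 283.289518
B₀ = V₀ − E₀ = 481.5853 − 283.289518 = 198.295782
e^(−λT) = (B₀·e^(rT)/D − 0.3)/(1 − 0.3) = (198.2958·1.030981/206.1148 − 0.3)/0.7 = 0.98838669
λ = −ln(0.98838669)/1.4529 = 0.008040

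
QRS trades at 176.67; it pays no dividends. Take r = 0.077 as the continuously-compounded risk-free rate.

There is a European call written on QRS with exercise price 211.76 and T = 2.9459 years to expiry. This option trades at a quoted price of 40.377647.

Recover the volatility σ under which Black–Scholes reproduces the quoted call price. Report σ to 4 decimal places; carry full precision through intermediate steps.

sigma = 0.3106

At σ = 0.3106 the Black–Scholes value reproduces the quote:
σ√T = 0.3106·√2.9459 = 0.533102
d₁ = (ln(S/K) + (r+σ²/2)T) / (σ√T) = (ln(176.67/211.76) + (0.077+0.3106²/2)·2.9459) / 0.533102 = (-0.181170 + 0.368933) / 0.533102 = 0.352209
d₂ = d₁ − σ√T = 0.352209 − 0.533102 = -0.180893
e^{−rT} = 0.797053
N(d₁) = 0.637659,  N(d₂) = 0.428226
V = S·N(d₁) − K·e^{−rT}·N(d₂) = 112.655246 − 72.277599 = 40.377647 (the quoted price), and the Black–Scholes price is strictly increasing in σ, so σ is unique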